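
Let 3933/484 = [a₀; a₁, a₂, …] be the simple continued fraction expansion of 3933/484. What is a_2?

1

3933 = 8·484 + 61, so a_0 = 8
484 = 7·61 + 57, so a_1 = 7
61 = 1·57 + 4, so a_2 = 1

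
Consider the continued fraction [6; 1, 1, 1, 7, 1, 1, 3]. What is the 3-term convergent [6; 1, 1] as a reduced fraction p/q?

13/2

a_0 = 6: 6/1
a_1 = 1: 7/1
a_2 = 1: 13/2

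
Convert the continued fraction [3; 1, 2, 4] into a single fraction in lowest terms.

Start with 4.
2 + 1/(4/1) = 2 + 1/4 = 9/4
1 + 1/(9/4) = 1 + 4/9 = 13/9
3 + 1/(13/9) = 3 + 9/13 = 48/13

48/13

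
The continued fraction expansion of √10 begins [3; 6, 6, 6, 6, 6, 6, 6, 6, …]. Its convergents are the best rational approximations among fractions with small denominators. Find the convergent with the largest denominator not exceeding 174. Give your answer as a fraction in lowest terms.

a_0 = 3: 3/1  (≤ bound)
a_1 = 6: 19/6  (≤ bound)
a_2 = 6: 117/37  (≤ bound)
a_3 = 6: 721/228  (> 174, stop)

117/37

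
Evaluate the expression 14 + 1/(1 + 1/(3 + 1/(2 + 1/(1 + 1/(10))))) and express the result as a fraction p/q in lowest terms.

2053/139

a_0 = 14: 14/1
a_1 = 1: 15/1
a_2 = 3: 59/4
a_3 = 2: 133/9
a_4 = 1: 192/13
a_5 = 10: 2053/139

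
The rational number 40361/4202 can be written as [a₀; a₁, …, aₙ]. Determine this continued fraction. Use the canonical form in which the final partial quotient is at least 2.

Repeatedly divide and take the remainder:
⌊40361/4202⌋ = 9, remainder 2543
⌊4202/2543⌋ = 1, remainder 1659
⌊2543/1659⌋ = 1, remainder 884
⌊1659/884⌋ = 1, remainder 775
⌊884/775⌋ = 1, remainder 109
⌊775/109⌋ = 7, remainder 12
⌊109/12⌋ = 9, remainder 1
⌊12/1⌋ = 12, remainder 0

[9; 1, 1, 1, 1, 7, 9, 12]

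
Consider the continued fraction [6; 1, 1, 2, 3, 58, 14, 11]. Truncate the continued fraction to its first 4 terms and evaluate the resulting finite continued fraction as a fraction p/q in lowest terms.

33/5

a_0 = 6: 6/1
a_1 = 1: 7/1
a_2 = 1: 13/2
a_3 = 2: 33/5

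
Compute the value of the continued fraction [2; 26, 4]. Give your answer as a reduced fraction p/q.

a_0 = 2: 2/1
a_1 = 26: 53/26
a_2 = 4: 214/105

214/105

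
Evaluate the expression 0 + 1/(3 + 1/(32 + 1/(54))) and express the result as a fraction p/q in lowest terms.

1729/5241

Use the convergent recurrence hₖ = aₖ·hₖ₋₁ + hₖ₋₂ (and likewise for the denominators kₖ):
a_0 = 0: 0/1
a_1 = 3: 1/3
a_2 = 32: 32/97
a_3 = 54: 1729/5241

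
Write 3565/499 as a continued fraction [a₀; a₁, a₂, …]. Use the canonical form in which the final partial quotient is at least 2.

Repeatedly divide and take the remainder:
3565 ÷ 499 → quotient 7, remainder 72
499 ÷ 72 → quotient 6, remainder 67
72 ÷ 67 → quotient 1, remainder 5
67 ÷ 5 → quotient 13, remainder 2
5 ÷ 2 → quotient 2, remainder 1
2 ÷ 1 → quotient 2, remainder 0

[7; 6, 1, 13, 2, 2]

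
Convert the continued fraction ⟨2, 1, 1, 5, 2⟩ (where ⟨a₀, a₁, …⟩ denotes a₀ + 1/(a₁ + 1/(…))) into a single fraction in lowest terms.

61/24

Start with 2.
5 + 1/(2/1) = 5 + 1/2 = 11/2
1 + 1/(11/2) = 1 + 2/11 = 13/11
1 + 1/(13/11) = 1 + 11/13 = 24/13
2 + 1/(24/13) = 2 + 13/24 = 61/24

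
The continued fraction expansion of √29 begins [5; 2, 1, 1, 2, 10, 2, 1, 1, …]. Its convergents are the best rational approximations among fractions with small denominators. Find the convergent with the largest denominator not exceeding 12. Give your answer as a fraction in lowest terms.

27/5

List convergents until the denominator exceeds the bound:
a_0 = 5: 5/1  (≤ bound)
a_1 = 2: 11/2  (≤ bound)
a_2 = 1: 16/3  (≤ bound)
a_3 = 1: 27/5  (≤ bound)
a_4 = 2: 70/13  (> 12, stop)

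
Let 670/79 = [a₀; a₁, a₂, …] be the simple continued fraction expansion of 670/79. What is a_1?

2

⌊670/79⌋ = 8, remainder 38
⌊79/38⌋ = 2, remainder 3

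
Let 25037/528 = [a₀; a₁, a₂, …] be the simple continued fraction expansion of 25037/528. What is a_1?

Apply division with remainder until the remainder is 0:
25037 = 47·528 + 221, so a_0 = 47
528 = 2·221 + 86, so a_1 = 2

2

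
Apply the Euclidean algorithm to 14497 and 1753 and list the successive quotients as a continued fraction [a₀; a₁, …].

Run the Euclidean algorithm, recording each quotient:
⌊14497/1753⌋ = 8, remainder 473
⌊1753/473⌋ = 3, remainder 334
⌊473/334⌋ = 1, remainder 139
⌊334/139⌋ = 2, remainder 56
⌊139/56⌋ = 2, remainder 27
⌊56/27⌋ = 2, remainder 2
⌊27/2⌋ = 13, remainder 1
⌊2/1⌋ = 2, remainder 0

[8; 3, 1, 2, 2, 2, 13, 2]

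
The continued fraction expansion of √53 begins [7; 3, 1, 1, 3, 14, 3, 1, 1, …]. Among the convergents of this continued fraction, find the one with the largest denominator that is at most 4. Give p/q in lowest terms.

29/4

a_0 = 7: 7/1  (≤ bound)
a_1 = 3: 22/3  (≤ bound)
a_2 = 1: 29/4  (≤ bound)
a_3 = 1: 51/7  (> 4, stop)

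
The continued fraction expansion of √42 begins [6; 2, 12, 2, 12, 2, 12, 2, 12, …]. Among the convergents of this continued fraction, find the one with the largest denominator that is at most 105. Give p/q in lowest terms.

337/52

a_0 = 6: 6/1  (≤ bound)
a_1 = 2: 13/2  (≤ bound)
a_2 = 12: 162/25  (≤ bound)
a_3 = 2: 337/52  (≤ bound)
a_4 = 12: 4206/649  (> 105, stop)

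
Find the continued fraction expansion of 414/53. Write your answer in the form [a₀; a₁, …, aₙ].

⌊414/53⌋ = 7, remainder 43
⌊53/43⌋ = 1, remainder 10
⌊43/10⌋ = 4, remainder 3
⌊10/3⌋ = 3, remainder 1
⌊3/1⌋ = 3, remainder 0

[7; 1, 4, 3, 3]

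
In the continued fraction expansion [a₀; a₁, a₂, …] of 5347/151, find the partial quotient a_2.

Apply division with remainder until the remainder is 0:
⌊5347/151⌋ = 35, remainder 62
⌊151/62⌋ = 2, remainder 27
⌊62/27⌋ = 2, remainder 8

2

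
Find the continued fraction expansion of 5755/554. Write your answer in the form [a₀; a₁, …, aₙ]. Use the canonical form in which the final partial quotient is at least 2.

Repeatedly divide and take the remainder:
5755 ÷ 554 → quotient 10, remainder 215
554 ÷ 215 → quotient 2, remainder 124
215 ÷ 124 → quotient 1, remainder 91
124 ÷ 91 → quotient 1, remainder 33
91 ÷ 33 → quotient 2, remainder 25
33 ÷ 25 → quotient 1, remainder 8
25 ÷ 8 → quotient 3, remainder 1
8 ÷ 1 → quotient 8, remainder 0

[10; 2, 1, 1, 2, 1, 3, 8]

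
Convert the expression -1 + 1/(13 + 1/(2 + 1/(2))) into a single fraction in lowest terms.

-62/67

Work from the innermost term outward:
Start with 2.
2 + 1/(2/1) = 2 + 1/2 = 5/2
13 + 1/(5/2) = 13 + 2/5 = 67/5
-1 + 1/(67/5) = -1 + 5/67 = -62/67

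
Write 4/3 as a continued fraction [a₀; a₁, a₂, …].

[1; 3]

⌊4/3⌋ = 1, remainder 1
⌊3/1⌋ = 3, remainder 0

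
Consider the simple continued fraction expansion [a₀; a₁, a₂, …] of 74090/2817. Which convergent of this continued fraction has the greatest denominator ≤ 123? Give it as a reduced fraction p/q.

2446/93

a_0 = 26: 26/1  (≤ bound)
a_1 = 3: 79/3  (≤ bound)
a_2 = 3: 263/10  (≤ bound)
a_3 = 9: 2446/93  (≤ bound)
a_4 = 2: 5155/196  (> 123, stop)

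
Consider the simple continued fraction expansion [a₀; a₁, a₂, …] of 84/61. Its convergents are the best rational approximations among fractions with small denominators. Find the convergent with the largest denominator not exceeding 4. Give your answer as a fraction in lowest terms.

4/3

List convergents until the denominator exceeds the bound:
a_0 = 1: 1/1  (≤ bound)
a_1 = 2: 3/2  (≤ bound)
a_2 = 1: 4/3  (≤ bound)
a_3 = 1: 7/5  (> 4, stop)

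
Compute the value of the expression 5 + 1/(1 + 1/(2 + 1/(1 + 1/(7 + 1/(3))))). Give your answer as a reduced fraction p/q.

557/97

Work from the innermost term outward:
Start with 3.
7 + 1/(3/1) = 7 + 1/3 = 22/3
1 + 1/(22/3) = 1 + 3/22 = 25/22
2 + 1/(25/22) = 2 + 22/25 = 72/25
1 + 1/(72/25) = 1 + 25/72 = 97/72
5 + 1/(97/72) = 5 + 72/97 = 557/97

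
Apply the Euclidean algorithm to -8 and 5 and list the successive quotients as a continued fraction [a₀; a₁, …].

⌊-8/5⌋ = -2, remainder 2
⌊5/2⌋ = 2, remainder 1
⌊2/1⌋ = 2, remainder 0

[-2; 2, 2]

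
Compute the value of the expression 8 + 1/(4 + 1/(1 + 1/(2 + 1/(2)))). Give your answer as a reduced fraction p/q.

Start with 2.
2 + 1/(2/1) = 2 + 1/2 = 5/2
1 + 1/(5/2) = 1 + 2/5 = 7/5
4 + 1/(7/5) = 4 + 5/7 = 33/7
8 + 1/(33/7) = 8 + 7/33 = 271/33

271/33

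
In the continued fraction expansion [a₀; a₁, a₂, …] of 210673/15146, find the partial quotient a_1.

1

Repeatedly divide and take the remainder:
210673 ÷ 15146 → quotient 13, remainder 13775
15146 ÷ 13775 → quotient 1, remainder 1371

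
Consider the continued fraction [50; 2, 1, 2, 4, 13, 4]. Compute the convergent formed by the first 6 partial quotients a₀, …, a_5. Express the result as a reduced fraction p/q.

Build up convergents one term at a time:
a_0 = 50: 50/1
a_1 = 2: 101/2
a_2 = 1: 151/3
a_3 = 2: 403/8
a_4 = 4: 1763/35
a_5 = 13: 23322/463

23322/463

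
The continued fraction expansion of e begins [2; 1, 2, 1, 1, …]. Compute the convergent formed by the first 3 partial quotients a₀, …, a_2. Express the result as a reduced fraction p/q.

8/3

Use the convergent recurrence hₖ = aₖ·hₖ₋₁ + hₖ₋₂ (and likewise for the denominators kₖ):
a_0 = 2: 2/1
a_1 = 1: 3/1
a_2 = 2: 8/3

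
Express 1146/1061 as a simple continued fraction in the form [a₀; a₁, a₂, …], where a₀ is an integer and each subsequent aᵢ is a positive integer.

[1; 12, 2, 13, 1, 2]

Apply division with remainder until the remainder is 0:
⌊1146/1061⌋ = 1, remainder 85
⌊1061/85⌋ = 12, remainder 41
⌊85/41⌋ = 2, remainder 3
⌊41/3⌋ = 13, remainder 2
⌊3/2⌋ = 1, remainder 1
⌊2/1⌋ = 2, remainder 0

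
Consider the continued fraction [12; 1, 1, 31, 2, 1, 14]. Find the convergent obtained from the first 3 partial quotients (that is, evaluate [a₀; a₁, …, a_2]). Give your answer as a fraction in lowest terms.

Start with 1.
1 + 1/(1/1) = 1 + 1/1 = 2/1
12 + 1/(2/1) = 12 + 1/2 = 25/2

25/2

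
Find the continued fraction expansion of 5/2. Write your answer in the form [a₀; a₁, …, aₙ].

[2; 2]

5 ÷ 2 → quotient 2, remainder 1
2 ÷ 1 → quotient 2, remainder 0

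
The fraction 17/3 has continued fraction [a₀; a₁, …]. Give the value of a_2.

17 ÷ 3 → quotient 5, remainder 2
3 ÷ 2 → quotient 1, remainder 1
2 ÷ 1 → quotient 2, remainder 0

2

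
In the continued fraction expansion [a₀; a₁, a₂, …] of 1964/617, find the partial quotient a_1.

1964 = 3·617 + 113, so a_0 = 3
617 = 5·113 + 52, so a_1 = 5

5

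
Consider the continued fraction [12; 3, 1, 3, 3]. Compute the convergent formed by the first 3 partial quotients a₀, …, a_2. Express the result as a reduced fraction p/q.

49/4

Start with 1.
3 + 1/(1/1) = 3 + 1/1 = 4/1
12 + 1/(4/1) = 12 + 1/4 = 49/4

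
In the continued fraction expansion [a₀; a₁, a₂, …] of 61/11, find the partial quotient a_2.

61 = 5·11 + 6, so a_0 = 5
11 = 1·6 + 5, so a_1 = 1
6 = 1·5 + 1, so a_2 = 1

1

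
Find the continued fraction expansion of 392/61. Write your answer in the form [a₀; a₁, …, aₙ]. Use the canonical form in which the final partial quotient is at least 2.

[6; 2, 2, 1, 8]

Run the Euclidean algorithm, recording each quotient:
⌊392/61⌋ = 6, remainder 26
⌊61/26⌋ = 2, remainder 9
⌊26/9⌋ = 2, remainder 8
⌊9/8⌋ = 1, remainder 1
⌊8/1⌋ = 8, remainder 0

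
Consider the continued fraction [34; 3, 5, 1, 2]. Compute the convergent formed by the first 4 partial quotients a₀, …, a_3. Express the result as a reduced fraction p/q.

a_0 = 34: 34/1
a_1 = 3: 103/3
a_2 = 5: 549/16
a_3 = 1: 652/19

652/19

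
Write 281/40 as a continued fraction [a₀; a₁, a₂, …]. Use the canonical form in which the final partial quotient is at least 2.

281 = 7·40 + 1, so a_0 = 7
40 = 40·1 + 0, so a_1 = 40

[7; 40]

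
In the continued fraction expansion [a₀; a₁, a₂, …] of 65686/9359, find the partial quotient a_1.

65686 = 7·9359 + 173, so a_0 = 7
9359 = 54·173 + 17, so a_1 = 54

54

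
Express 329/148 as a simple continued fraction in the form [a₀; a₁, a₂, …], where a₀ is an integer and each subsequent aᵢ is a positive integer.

[2; 4, 2, 16]

Apply division with remainder until the remainder is 0:
329 ÷ 148 → quotient 2, remainder 33
148 ÷ 33 → quotient 4, remainder 16
33 ÷ 16 → quotient 2, remainder 1
16 ÷ 1 → quotient 16, remainder 0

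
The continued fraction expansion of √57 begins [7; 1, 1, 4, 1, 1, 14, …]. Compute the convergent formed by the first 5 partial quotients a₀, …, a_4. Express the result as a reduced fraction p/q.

83/11

Start with 1.
4 + 1/(1/1) = 4 + 1/1 = 5/1
1 + 1/(5/1) = 1 + 1/5 = 6/5
1 + 1/(6/5) = 1 + 5/6 = 11/6
7 + 1/(11/6) = 7 + 6/11 = 83/11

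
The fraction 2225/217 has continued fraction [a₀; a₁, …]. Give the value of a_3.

17

Repeatedly divide and take the remainder:
⌊2225/217⌋ = 10, remainder 55
⌊217/55⌋ = 3, remainder 52
⌊55/52⌋ = 1, remainder 3
⌊52/3⌋ = 17, remainder 1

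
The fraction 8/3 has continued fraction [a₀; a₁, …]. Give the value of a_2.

8 = 2·3 + 2, so a_0 = 2
3 = 1·2 + 1, so a_1 = 1
2 = 2·1 + 0, so a_2 = 2

2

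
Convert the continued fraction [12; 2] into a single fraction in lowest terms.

25/2

a_0 = 12: 12/1
a_1 = 2: 25/2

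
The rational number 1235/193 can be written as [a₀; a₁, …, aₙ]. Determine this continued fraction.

1235 = 6·193 + 77, so a_0 = 6
193 = 2·77 + 39, so a_1 = 2
77 = 1·39 + 38, so a_2 = 1
39 = 1·38 + 1, so a_3 = 1
38 = 38·1 + 0, so a_4 = 38

[6; 2, 1, 1, 38]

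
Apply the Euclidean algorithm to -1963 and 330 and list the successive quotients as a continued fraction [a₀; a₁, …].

[-6; 19, 2, 2, 3]

Repeatedly divide and take the remainder:
-1963 = -6·330 + 17, so a_0 = -6
330 = 19·17 + 7, so a_1 = 19
17 = 2·7 + 3, so a_2 = 2
7 = 2·3 + 1, so a_3 = 2
3 = 3·1 + 0, so a_4 = 3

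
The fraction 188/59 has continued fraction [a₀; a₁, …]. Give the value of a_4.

3

188 ÷ 59 → quotient 3, remainder 11
59 ÷ 11 → quotient 5, remainder 4
11 ÷ 4 → quotient 2, remainder 3
4 ÷ 3 → quotient 1, remainder 1
3 ÷ 1 → quotient 3, remainder 0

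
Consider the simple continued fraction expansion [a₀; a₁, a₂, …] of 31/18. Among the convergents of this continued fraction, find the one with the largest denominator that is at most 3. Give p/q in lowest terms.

5/3

List convergents until the denominator exceeds the bound:
a_0 = 1: 1/1  (≤ bound)
a_1 = 1: 2/1  (≤ bound)
a_2 = 2: 5/3  (≤ bound)
a_3 = 1: 7/4  (> 3, stop)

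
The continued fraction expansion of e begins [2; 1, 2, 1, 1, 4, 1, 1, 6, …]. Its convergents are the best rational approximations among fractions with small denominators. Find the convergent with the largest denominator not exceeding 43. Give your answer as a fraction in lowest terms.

List convergents until the denominator exceeds the bound:
a_0 = 2: 2/1  (≤ bound)
a_1 = 1: 3/1  (≤ bound)
a_2 = 2: 8/3  (≤ bound)
a_3 = 1: 11/4  (≤ bound)
a_4 = 1: 19/7  (≤ bound)
a_5 = 4: 87/32  (≤ bound)
a_6 = 1: 106/39  (≤ bound)
a_7 = 1: 193/71  (> 43, stop)

106/39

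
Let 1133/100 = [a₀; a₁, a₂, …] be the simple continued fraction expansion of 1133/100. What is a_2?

33

1133 ÷ 100 → quotient 11, remainder 33
100 ÷ 33 → quotient 3, remainder 1
33 ÷ 1 → quotient 33, remainder 0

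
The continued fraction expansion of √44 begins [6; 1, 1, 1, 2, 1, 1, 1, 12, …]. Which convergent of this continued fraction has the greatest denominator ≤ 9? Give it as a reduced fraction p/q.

a_0 = 6: 6/1  (≤ bound)
a_1 = 1: 7/1  (≤ bound)
a_2 = 1: 13/2  (≤ bound)
a_3 = 1: 20/3  (≤ bound)
a_4 = 2: 53/8  (≤ bound)
a_5 = 1: 73/11  (> 9, stop)

53/8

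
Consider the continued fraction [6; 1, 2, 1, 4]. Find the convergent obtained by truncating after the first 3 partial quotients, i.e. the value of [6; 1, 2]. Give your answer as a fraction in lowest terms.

Build up convergents one term at a time:
a_0 = 6: 6/1
a_1 = 1: 7/1
a_2 = 2: 20/3

20/3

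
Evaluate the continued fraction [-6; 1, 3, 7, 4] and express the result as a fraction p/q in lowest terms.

Start with 4.
7 + 1/(4/1) = 7 + 1/4 = 29/4
3 + 1/(29/4) = 3 + 4/29 = 91/29
1 + 1/(91/29) = 1 + 29/91 = 120/91
-6 + 1/(120/91) = -6 + 91/120 = -629/120

-629/120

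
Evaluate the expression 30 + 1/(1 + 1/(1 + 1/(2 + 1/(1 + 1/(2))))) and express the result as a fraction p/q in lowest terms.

Compute successive convergents:
a_0 = 30: 30/1
a_1 = 1: 31/1
a_2 = 1: 61/2
a_3 = 2: 153/5
a_4 = 1: 214/7
a_5 = 2: 581/19

581/19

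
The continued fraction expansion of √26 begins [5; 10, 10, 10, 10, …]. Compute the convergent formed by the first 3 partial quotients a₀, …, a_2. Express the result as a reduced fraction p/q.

515/101

Start with 10.
10 + 1/(10/1) = 10 + 1/10 = 101/10
5 + 1/(101/10) = 5 + 10/101 = 515/101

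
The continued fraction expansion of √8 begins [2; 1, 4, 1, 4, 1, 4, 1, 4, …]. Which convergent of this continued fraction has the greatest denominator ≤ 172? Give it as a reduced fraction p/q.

a_0 = 2: 2/1  (≤ bound)
a_1 = 1: 3/1  (≤ bound)
a_2 = 4: 14/5  (≤ bound)
a_3 = 1: 17/6  (≤ bound)
a_4 = 4: 82/29  (≤ bound)
a_5 = 1: 99/35  (≤ bound)
a_6 = 4: 478/169  (≤ bound)
a_7 = 1: 577/204  (> 172, stop)

478/169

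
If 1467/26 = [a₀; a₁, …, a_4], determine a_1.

2

1467 ÷ 26 → quotient 56, remainder 11
26 ÷ 11 → quotient 2, remainder 4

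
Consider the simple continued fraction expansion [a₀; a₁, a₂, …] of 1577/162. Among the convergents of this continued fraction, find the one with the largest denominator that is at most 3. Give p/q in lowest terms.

List convergents until the denominator exceeds the bound:
a_0 = 9: 9/1  (≤ bound)
a_1 = 1: 10/1  (≤ bound)
a_2 = 2: 29/3  (≤ bound)
a_3 = 1: 39/4  (> 3, stop)

29/3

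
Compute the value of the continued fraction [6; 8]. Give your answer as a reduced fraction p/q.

49/8

Start with 8.
6 + 1/(8/1) = 6 + 1/8 = 49/8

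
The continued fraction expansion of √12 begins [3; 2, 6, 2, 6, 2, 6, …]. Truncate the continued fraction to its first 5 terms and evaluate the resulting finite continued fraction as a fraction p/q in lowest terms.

627/181

Work from the innermost term outward:
Start with 6.
2 + 1/(6/1) = 2 + 1/6 = 13/6
6 + 1/(13/6) = 6 + 6/13 = 84/13
2 + 1/(84/13) = 2 + 13/84 = 181/84
3 + 1/(181/84) = 3 + 84/181 = 627/181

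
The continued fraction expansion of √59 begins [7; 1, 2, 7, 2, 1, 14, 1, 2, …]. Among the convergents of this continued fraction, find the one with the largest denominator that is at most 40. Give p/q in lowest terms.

a_0 = 7: 7/1  (≤ bound)
a_1 = 1: 8/1  (≤ bound)
a_2 = 2: 23/3  (≤ bound)
a_3 = 7: 169/22  (≤ bound)
a_4 = 2: 361/47  (> 40, stop)

169/22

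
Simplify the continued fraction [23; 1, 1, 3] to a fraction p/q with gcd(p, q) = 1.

a_0 = 23: 23/1
a_1 = 1: 24/1
a_2 = 1: 47/2
a_3 = 3: 165/7

165/7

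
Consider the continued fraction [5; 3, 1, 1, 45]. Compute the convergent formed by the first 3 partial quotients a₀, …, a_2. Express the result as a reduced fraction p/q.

Use the convergent recurrence hₖ = aₖ·hₖ₋₁ + hₖ₋₂ (and likewise for the denominators kₖ):
a_0 = 5: 5/1
a_1 = 3: 16/3
a_2 = 1: 21/4

21/4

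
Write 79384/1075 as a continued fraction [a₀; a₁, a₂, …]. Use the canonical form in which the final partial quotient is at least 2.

Apply division with remainder until the remainder is 0:
79384 ÷ 1075 → quotient 73, remainder 909
1075 ÷ 909 → quotient 1, remainder 166
909 ÷ 166 → quotient 5, remainder 79
166 ÷ 79 → quotient 2, remainder 8
79 ÷ 8 → quotient 9, remainder 7
8 ÷ 7 → quotient 1, remainder 1
7 ÷ 1 → quotient 7, remainder 0

[73; 1, 5, 2, 9, 1, 7]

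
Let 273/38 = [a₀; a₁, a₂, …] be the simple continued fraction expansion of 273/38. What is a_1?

5

273 ÷ 38 → quotient 7, remainder 7
38 ÷ 7 → quotient 5, remainder 3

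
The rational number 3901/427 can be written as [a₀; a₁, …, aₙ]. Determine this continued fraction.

⌊3901/427⌋ = 9, remainder 58
⌊427/58⌋ = 7, remainder 21
⌊58/21⌋ = 2, remainder 16
⌊21/16⌋ = 1, remainder 5
⌊16/5⌋ = 3, remainder 1
⌊5/1⌋ = 5, remainder 0

[9; 7, 2, 1, 3, 5]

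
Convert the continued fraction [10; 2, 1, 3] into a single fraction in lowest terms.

Compute successive convergents:
a_0 = 10: 10/1
a_1 = 2: 21/2
a_2 = 1: 31/3
a_3 = 3: 114/11

114/11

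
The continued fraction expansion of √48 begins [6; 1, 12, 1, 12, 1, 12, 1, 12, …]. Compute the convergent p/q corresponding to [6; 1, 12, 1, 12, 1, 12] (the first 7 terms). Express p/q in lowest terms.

Compute successive convergents:
a_0 = 6: 6/1
a_1 = 1: 7/1
a_2 = 12: 90/13
a_3 = 1: 97/14
a_4 = 12: 1254/181
a_5 = 1: 1351/195
a_6 = 12: 17466/2521

17466/2521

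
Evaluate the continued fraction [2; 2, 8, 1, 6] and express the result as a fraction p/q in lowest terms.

324/131

a_0 = 2: 2/1
a_1 = 2: 5/2
a_2 = 8: 42/17
a_3 = 1: 47/19
a_4 = 6: 324/131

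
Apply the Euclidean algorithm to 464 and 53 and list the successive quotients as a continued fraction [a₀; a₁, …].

[8; 1, 3, 13]

464 ÷ 53 → quotient 8, remainder 40
53 ÷ 40 → quotient 1, remainder 13
40 ÷ 13 → quotient 3, remainder 1
13 ÷ 1 → quotient 13, remainder 0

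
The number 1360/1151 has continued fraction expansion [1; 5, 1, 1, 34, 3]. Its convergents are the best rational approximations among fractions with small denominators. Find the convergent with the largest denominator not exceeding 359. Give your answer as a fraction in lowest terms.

13/11

List convergents until the denominator exceeds the bound:
a_0 = 1: 1/1  (≤ bound)
a_1 = 5: 6/5  (≤ bound)
a_2 = 1: 7/6  (≤ bound)
a_3 = 1: 13/11  (≤ bound)
a_4 = 34: 449/380  (> 359, stop)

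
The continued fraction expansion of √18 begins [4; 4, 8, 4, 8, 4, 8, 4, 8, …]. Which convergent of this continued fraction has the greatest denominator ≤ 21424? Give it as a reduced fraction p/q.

19601/4620

List convergents until the denominator exceeds the bound:
a_0 = 4: 4/1  (≤ bound)
a_1 = 4: 17/4  (≤ bound)
a_2 = 8: 140/33  (≤ bound)
a_3 = 4: 577/136  (≤ bound)
a_4 = 8: 4756/1121  (≤ bound)
a_5 = 4: 19601/4620  (≤ bound)
a_6 = 8: 161564/38081  (> 21424, stop)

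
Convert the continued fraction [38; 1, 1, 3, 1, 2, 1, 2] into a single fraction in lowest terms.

Use the convergent recurrence hₖ = aₖ·hₖ₋₁ + hₖ₋₂ (and likewise for the denominators kₖ):
a_0 = 38: 38/1
a_1 = 1: 39/1
a_2 = 1: 77/2
a_3 = 3: 270/7
a_4 = 1: 347/9
a_5 = 2: 964/25
a_6 = 1: 1311/34
a_7 = 2: 3586/93

3586/93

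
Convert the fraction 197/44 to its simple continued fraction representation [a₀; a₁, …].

197 ÷ 44 → quotient 4, remainder 21
44 ÷ 21 → quotient 2, remainder 2
21 ÷ 2 → quotient 10, remainder 1
2 ÷ 1 → quotient 2, remainder 0

[4; 2, 10, 2]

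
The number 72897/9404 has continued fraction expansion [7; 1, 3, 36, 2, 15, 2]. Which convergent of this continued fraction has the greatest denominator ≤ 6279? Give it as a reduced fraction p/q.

List convergents until the denominator exceeds the bound:
a_0 = 7: 7/1  (≤ bound)
a_1 = 1: 8/1  (≤ bound)
a_2 = 3: 31/4  (≤ bound)
a_3 = 36: 1124/145  (≤ bound)
a_4 = 2: 2279/294  (≤ bound)
a_5 = 15: 35309/4555  (≤ bound)
a_6 = 2: 72897/9404  (> 6279, stop)

35309/4555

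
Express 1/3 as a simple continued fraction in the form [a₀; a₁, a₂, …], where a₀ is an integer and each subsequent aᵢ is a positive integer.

[0; 3]

1 = 0·3 + 1, so a_0 = 0
3 = 3·1 + 0, so a_1 = 3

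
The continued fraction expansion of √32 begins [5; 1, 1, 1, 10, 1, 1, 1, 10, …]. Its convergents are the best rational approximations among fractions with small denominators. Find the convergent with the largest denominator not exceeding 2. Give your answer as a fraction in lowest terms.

a_0 = 5: 5/1  (≤ bound)
a_1 = 1: 6/1  (≤ bound)
a_2 = 1: 11/2  (≤ bound)
a_3 = 1: 17/3  (> 2, stop)

11/2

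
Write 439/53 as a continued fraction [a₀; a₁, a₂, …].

[8; 3, 1, 1, 7]

439 ÷ 53 → quotient 8, remainder 15
53 ÷ 15 → quotient 3, remainder 8
15 ÷ 8 → quotient 1, remainder 7
8 ÷ 7 → quotient 1, remainder 1
7 ÷ 1 → quotient 7, remainder 0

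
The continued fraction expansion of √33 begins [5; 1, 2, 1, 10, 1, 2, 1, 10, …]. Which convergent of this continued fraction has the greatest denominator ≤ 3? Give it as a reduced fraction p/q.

17/3

a_0 = 5: 5/1  (≤ bound)
a_1 = 1: 6/1  (≤ bound)
a_2 = 2: 17/3  (≤ bound)
a_3 = 1: 23/4  (> 3, stop)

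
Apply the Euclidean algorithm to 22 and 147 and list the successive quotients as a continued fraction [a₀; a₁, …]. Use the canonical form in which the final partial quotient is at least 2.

Run the Euclidean algorithm, recording each quotient:
22 = 0·147 + 22, so a_0 = 0
147 = 6·22 + 15, so a_1 = 6
22 = 1·15 + 7, so a_2 = 1
15 = 2·7 + 1, so a_3 = 2
7 = 7·1 + 0, so a_4 = 7

[0; 6, 1, 2, 7]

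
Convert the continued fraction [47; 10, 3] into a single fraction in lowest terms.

Starting at the tail and folding back:
Start with 3.
10 + 1/(3/1) = 10 + 1/3 = 31/3
47 + 1/(31/3) = 47 + 3/31 = 1460/31

1460/31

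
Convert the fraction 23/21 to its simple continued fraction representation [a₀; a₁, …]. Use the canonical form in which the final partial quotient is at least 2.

⌊23/21⌋ = 1, remainder 2
⌊21/2⌋ = 10, remainder 1
⌊2/1⌋ = 2, remainder 0

[1; 10, 2]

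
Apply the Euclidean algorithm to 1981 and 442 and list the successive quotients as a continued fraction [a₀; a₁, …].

⌊1981/442⌋ = 4, remainder 213
⌊442/213⌋ = 2, remainder 16
⌊213/16⌋ = 13, remainder 5
⌊16/5⌋ = 3, remainder 1
⌊5/1⌋ = 5, remainder 0

[4; 2, 13, 3, 5]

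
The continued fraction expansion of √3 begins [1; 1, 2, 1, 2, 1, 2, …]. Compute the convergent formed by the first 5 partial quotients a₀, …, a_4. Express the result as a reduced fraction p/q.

Starting at the tail and folding back:
Start with 2.
1 + 1/(2/1) = 1 + 1/2 = 3/2
2 + 1/(3/2) = 2 + 2/3 = 8/3
1 + 1/(8/3) = 1 + 3/8 = 11/8
1 + 1/(11/8) = 1 + 8/11 = 19/11

19/11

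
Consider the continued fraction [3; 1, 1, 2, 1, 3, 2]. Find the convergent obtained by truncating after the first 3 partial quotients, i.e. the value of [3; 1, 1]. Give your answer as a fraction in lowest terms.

Work from the innermost term outward:
Start with 1.
1 + 1/(1/1) = 1 + 1/1 = 2/1
3 + 1/(2/1) = 3 + 1/2 = 7/2

7/2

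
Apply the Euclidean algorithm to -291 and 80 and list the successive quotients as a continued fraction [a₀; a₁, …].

Apply division with remainder until the remainder is 0:
-291 = -4·80 + 29, so a_0 = -4
80 = 2·29 + 22, so a_1 = 2
29 = 1·22 + 7, so a_2 = 1
22 = 3·7 + 1, so a_3 = 3
7 = 7·1 + 0, so a_4 = 7

[-4; 2, 1, 3, 7]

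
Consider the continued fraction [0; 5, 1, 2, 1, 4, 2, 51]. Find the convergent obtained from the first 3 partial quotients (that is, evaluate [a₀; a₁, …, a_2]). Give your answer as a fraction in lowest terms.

1/6

Start with 1.
5 + 1/(1/1) = 5 + 1/1 = 6/1
0 + 1/(6/1) = 0 + 1/6 = 1/6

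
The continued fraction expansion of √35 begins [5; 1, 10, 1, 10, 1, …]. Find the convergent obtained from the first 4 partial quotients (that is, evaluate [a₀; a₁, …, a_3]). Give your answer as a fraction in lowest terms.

71/12

Start with 1.
10 + 1/(1/1) = 10 + 1/1 = 11/1
1 + 1/(11/1) = 1 + 1/11 = 12/11
5 + 1/(12/11) = 5 + 11/12 = 71/12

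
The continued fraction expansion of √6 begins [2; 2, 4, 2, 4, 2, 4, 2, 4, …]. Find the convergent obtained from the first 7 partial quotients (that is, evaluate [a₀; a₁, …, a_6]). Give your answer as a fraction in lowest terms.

Start with 4.
2 + 1/(4/1) = 2 + 1/4 = 9/4
4 + 1/(9/4) = 4 + 4/9 = 40/9
2 + 1/(40/9) = 2 + 9/40 = 89/40
4 + 1/(89/40) = 4 + 40/89 = 396/89
2 + 1/(396/89) = 2 + 89/396 = 881/396
2 + 1/(881/396) = 2 + 396/881 = 2158/881

2158/881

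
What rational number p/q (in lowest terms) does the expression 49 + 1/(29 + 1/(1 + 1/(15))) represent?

a_0 = 49: 49/1
a_1 = 29: 1422/29
a_2 = 1: 1471/30
a_3 = 15: 23487/479

23487/479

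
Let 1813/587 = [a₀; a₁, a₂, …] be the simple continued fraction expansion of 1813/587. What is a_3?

⌊1813/587⌋ = 3, remainder 52
⌊587/52⌋ = 11, remainder 15
⌊52/15⌋ = 3, remainder 7
⌊15/7⌋ = 2, remainder 1

2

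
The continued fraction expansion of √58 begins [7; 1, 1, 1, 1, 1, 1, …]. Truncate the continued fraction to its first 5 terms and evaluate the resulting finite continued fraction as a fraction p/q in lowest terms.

Work from the innermost term outward:
Start with 1.
1 + 1/(1/1) = 1 + 1/1 = 2/1
1 + 1/(2/1) = 1 + 1/2 = 3/2
1 + 1/(3/2) = 1 + 2/3 = 5/3
7 + 1/(5/3) = 7 + 3/5 = 38/5

38/5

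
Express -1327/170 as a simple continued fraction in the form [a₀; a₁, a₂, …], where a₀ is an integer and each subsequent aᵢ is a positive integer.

Run the Euclidean algorithm, recording each quotient:
-1327 ÷ 170 → quotient -8, remainder 33
170 ÷ 33 → quotient 5, remainder 5
33 ÷ 5 → quotient 6, remainder 3
5 ÷ 3 → quotient 1, remainder 2
3 ÷ 2 → quotient 1, remainder 1
2 ÷ 1 → quotient 2, remainder 0

[-8; 5, 6, 1, 1, 2]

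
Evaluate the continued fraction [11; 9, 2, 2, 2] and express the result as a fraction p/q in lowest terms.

Collapse the nested fraction from the inside out:
Start with 2.
2 + 1/(2/1) = 2 + 1/2 = 5/2
2 + 1/(5/2) = 2 + 2/5 = 12/5
9 + 1/(12/5) = 9 + 5/12 = 113/12
11 + 1/(113/12) = 11 + 12/113 = 1255/113

1255/113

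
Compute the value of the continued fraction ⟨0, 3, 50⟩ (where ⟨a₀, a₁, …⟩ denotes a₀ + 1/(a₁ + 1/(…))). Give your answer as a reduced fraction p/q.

a_0 = 0: 0/1
a_1 = 3: 1/3
a_2 = 50: 50/151

50/151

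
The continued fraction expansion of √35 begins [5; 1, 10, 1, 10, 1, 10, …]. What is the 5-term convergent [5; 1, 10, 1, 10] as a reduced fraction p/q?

775/131

Work from the innermost term outward:
Start with 10.
1 + 1/(10/1) = 1 + 1/10 = 11/10
10 + 1/(11/10) = 10 + 10/11 = 120/11
1 + 1/(120/11) = 1 + 11/120 = 131/120
5 + 1/(131/120) = 5 + 120/131 = 775/131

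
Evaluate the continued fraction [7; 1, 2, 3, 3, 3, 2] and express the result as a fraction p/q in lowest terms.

Compute successive convergents:
a_0 = 7: 7/1
a_1 = 1: 8/1
a_2 = 2: 23/3
a_3 = 3: 77/10
a_4 = 3: 254/33
a_5 = 3: 839/109
a_6 = 2: 1932/251

1932/251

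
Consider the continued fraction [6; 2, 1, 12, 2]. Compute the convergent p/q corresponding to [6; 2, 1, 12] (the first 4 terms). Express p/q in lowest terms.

241/38

Start with 12.
1 + 1/(12/1) = 1 + 1/12 = 13/12
2 + 1/(13/12) = 2 + 12/13 = 38/13
6 + 1/(38/13) = 6 + 13/38 = 241/38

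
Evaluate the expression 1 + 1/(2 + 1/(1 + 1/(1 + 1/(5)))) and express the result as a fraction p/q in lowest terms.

Start with 5.
1 + 1/(5/1) = 1 + 1/5 = 6/5
1 + 1/(6/5) = 1 + 5/6 = 11/6
2 + 1/(11/6) = 2 + 6/11 = 28/11
1 + 1/(28/11) = 1 + 11/28 = 39/28

39/28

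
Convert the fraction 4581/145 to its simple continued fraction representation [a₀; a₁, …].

4581 ÷ 145 → quotient 31, remainder 86
145 ÷ 86 → quotient 1, remainder 59
86 ÷ 59 → quotient 1, remainder 27
59 ÷ 27 → quotient 2, remainder 5
27 ÷ 5 → quotient 5, remainder 2
5 ÷ 2 → quotient 2, remainder 1
2 ÷ 1 → quotient 2, remainder 0

[31; 1, 1, 2, 5, 2, 2]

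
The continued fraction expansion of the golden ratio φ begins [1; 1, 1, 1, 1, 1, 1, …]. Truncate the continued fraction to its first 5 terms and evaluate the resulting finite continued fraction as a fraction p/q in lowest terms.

8/5

Compute successive convergents:
a_0 = 1: 1/1
a_1 = 1: 2/1
a_2 = 1: 3/2
a_3 = 1: 5/3
a_4 = 1: 8/5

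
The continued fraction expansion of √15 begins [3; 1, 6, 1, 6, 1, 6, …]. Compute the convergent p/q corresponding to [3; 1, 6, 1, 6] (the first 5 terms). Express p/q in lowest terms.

a_0 = 3: 3/1
a_1 = 1: 4/1
a_2 = 6: 27/7
a_3 = 1: 31/8
a_4 = 6: 213/55

213/55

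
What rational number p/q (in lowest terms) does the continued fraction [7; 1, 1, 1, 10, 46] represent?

Work from the innermost term outward:
Start with 46.
10 + 1/(46/1) = 10 + 1/46 = 461/46
1 + 1/(461/46) = 1 + 46/461 = 507/461
1 + 1/(507/461) = 1 + 461/507 = 968/507
1 + 1/(968/507) = 1 + 507/968 = 1475/968
7 + 1/(1475/968) = 7 + 968/1475 = 11293/1475

11293/1475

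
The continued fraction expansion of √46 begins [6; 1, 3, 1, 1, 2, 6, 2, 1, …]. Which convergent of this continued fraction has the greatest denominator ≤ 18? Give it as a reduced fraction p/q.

List convergents until the denominator exceeds the bound:
a_0 = 6: 6/1  (≤ bound)
a_1 = 1: 7/1  (≤ bound)
a_2 = 3: 27/4  (≤ bound)
a_3 = 1: 34/5  (≤ bound)
a_4 = 1: 61/9  (≤ bound)
a_5 = 2: 156/23  (> 18, stop)

61/9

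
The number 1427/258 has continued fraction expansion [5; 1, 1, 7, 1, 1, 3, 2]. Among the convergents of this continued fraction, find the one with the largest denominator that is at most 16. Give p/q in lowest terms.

83/15

List convergents until the denominator exceeds the bound:
a_0 = 5: 5/1  (≤ bound)
a_1 = 1: 6/1  (≤ bound)
a_2 = 1: 11/2  (≤ bound)
a_3 = 7: 83/15  (≤ bound)
a_4 = 1: 94/17  (> 16, stop)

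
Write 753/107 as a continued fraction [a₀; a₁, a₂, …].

753 = 7·107 + 4, so a_0 = 7
107 = 26·4 + 3, so a_1 = 26
4 = 1·3 + 1, so a_2 = 1
3 = 3·1 + 0, so a_3 = 3

[7; 26, 1, 3]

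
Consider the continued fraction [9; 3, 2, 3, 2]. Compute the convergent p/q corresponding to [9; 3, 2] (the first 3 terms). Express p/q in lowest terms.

65/7

Start with 2.
3 + 1/(2/1) = 3 + 1/2 = 7/2
9 + 1/(7/2) = 9 + 2/7 = 65/7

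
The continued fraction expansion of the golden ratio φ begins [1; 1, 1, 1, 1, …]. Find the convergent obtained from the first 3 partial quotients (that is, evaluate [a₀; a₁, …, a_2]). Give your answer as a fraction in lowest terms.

3/2

a_0 = 1: 1/1
a_1 = 1: 2/1
a_2 = 1: 3/2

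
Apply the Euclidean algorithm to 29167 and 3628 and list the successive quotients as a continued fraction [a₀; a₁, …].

[8; 25, 2, 1, 2, 3, 5]

Run the Euclidean algorithm, recording each quotient:
29167 = 8·3628 + 143, so a_0 = 8
3628 = 25·143 + 53, so a_1 = 25
143 = 2·53 + 37, so a_2 = 2
53 = 1·37 + 16, so a_3 = 1
37 = 2·16 + 5, so a_4 = 2
16 = 3·5 + 1, so a_5 = 3
5 = 5·1 + 0, so a_6 = 5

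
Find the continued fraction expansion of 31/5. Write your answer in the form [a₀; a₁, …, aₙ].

[6; 5]

31 ÷ 5 → quotient 6, remainder 1
5 ÷ 1 → quotient 5, remainder 0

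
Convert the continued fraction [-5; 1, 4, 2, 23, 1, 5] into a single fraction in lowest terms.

Collapse the nested fraction from the inside out:
Start with 5.
1 + 1/(5/1) = 1 + 1/5 = 6/5
23 + 1/(6/5) = 23 + 5/6 = 143/6
2 + 1/(143/6) = 2 + 6/143 = 292/143
4 + 1/(292/143) = 4 + 143/292 = 1311/292
1 + 1/(1311/292) = 1 + 292/1311 = 1603/1311
-5 + 1/(1603/1311) = -5 + 1311/1603 = -6704/1603

-6704/1603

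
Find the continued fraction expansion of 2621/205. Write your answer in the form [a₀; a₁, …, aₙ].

[12; 1, 3, 1, 1, 1, 14]

Repeatedly divide and take the remainder:
2621 = 12·205 + 161, so a_0 = 12
205 = 1·161 + 44, so a_1 = 1
161 = 3·44 + 29, so a_2 = 3
44 = 1·29 + 15, so a_3 = 1
29 = 1·15 + 14, so a_4 = 1
15 = 1·14 + 1, so a_5 = 1
14 = 14·1 + 0, so a_6 = 14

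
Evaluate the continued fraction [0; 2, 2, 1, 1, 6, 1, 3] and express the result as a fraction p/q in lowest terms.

147/352

Start with 3.
1 + 1/(3/1) = 1 + 1/3 = 4/3
6 + 1/(4/3) = 6 + 3/4 = 27/4
1 + 1/(27/4) = 1 + 4/27 = 31/27
1 + 1/(31/27) = 1 + 27/31 = 58/31
2 + 1/(58/31) = 2 + 31/58 = 147/58
2 + 1/(147/58) = 2 + 58/147 = 352/147
0 + 1/(352/147) = 0 + 147/352 = 147/352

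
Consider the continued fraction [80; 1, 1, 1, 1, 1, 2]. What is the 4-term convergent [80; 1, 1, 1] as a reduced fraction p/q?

a_0 = 80: 80/1
a_1 = 1: 81/1
a_2 = 1: 161/2
a_3 = 1: 242/3

242/3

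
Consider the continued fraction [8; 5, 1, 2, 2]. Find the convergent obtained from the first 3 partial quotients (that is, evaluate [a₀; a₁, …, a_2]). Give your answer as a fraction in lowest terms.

Start with 1.
5 + 1/(1/1) = 5 + 1/1 = 6/1
8 + 1/(6/1) = 8 + 1/6 = 49/6

49/6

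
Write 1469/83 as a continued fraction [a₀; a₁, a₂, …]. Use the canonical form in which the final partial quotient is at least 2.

Apply division with remainder until the remainder is 0:
⌊1469/83⌋ = 17, remainder 58
⌊83/58⌋ = 1, remainder 25
⌊58/25⌋ = 2, remainder 8
⌊25/8⌋ = 3, remainder 1
⌊8/1⌋ = 8, remainder 0

[17; 1, 2, 3, 8]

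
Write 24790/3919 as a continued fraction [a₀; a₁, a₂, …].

⌊24790/3919⌋ = 6, remainder 1276
⌊3919/1276⌋ = 3, remainder 91
⌊1276/91⌋ = 14, remainder 2
⌊91/2⌋ = 45, remainder 1
⌊2/1⌋ = 2, remainder 0

[6; 3, 14, 45, 2]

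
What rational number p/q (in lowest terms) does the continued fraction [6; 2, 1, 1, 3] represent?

a_0 = 6: 6/1
a_1 = 2: 13/2
a_2 = 1: 19/3
a_3 = 1: 32/5
a_4 = 3: 115/18

115/18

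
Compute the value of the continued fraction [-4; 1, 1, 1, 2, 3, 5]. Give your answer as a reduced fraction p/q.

Work from the innermost term outward:
Start with 5.
3 + 1/(5/1) = 3 + 1/5 = 16/5
2 + 1/(16/5) = 2 + 5/16 = 37/16
1 + 1/(37/16) = 1 + 16/37 = 53/37
1 + 1/(53/37) = 1 + 37/53 = 90/53
1 + 1/(90/53) = 1 + 53/90 = 143/90
-4 + 1/(143/90) = -4 + 90/143 = -482/143

-482/143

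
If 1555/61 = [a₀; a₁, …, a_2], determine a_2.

1555 = 25·61 + 30, so a_0 = 25
61 = 2·30 + 1, so a_1 = 2
30 = 30·1 + 0, so a_2 = 30

30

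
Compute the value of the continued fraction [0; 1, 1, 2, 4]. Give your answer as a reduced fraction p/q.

Use the convergent recurrence hₖ = aₖ·hₖ₋₁ + hₖ₋₂ (and likewise for the denominators kₖ):
a_0 = 0: 0/1
a_1 = 1: 1/1
a_2 = 1: 1/2
a_3 = 2: 3/5
a_4 = 4: 13/22

13/22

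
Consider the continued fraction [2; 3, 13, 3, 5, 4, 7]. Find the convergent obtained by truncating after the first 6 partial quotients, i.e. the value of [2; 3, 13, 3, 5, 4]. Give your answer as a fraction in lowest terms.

6378/2743

a_0 = 2: 2/1
a_1 = 3: 7/3
a_2 = 13: 93/40
a_3 = 3: 286/123
a_4 = 5: 1523/655
a_5 = 4: 6378/2743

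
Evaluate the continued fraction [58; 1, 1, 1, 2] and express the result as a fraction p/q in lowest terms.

a_0 = 58: 58/1
a_1 = 1: 59/1
a_2 = 1: 117/2
a_3 = 1: 176/3
a_4 = 2: 469/8

469/8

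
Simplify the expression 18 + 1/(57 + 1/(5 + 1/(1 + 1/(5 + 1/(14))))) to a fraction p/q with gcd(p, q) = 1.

510922/28357

a_0 = 18: 18/1
a_1 = 57: 1027/57
a_2 = 5: 5153/286
a_3 = 1: 6180/343
a_4 = 5: 36053/2001
a_5 = 14: 510922/28357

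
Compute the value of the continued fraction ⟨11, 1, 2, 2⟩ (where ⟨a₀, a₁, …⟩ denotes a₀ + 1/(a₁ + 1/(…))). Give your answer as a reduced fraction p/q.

Build up convergents one term at a time:
a_0 = 11: 11/1
a_1 = 1: 12/1
a_2 = 2: 35/3
a_3 = 2: 82/7

82/7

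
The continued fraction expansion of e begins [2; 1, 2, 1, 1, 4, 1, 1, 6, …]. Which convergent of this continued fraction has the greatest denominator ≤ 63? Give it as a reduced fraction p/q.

List convergents until the denominator exceeds the bound:
a_0 = 2: 2/1  (≤ bound)
a_1 = 1: 3/1  (≤ bound)
a_2 = 2: 8/3  (≤ bound)
a_3 = 1: 11/4  (≤ bound)
a_4 = 1: 19/7  (≤ bound)
a_5 = 4: 87/32  (≤ bound)
a_6 = 1: 106/39  (≤ bound)
a_7 = 1: 193/71  (> 63, stop)

106/39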